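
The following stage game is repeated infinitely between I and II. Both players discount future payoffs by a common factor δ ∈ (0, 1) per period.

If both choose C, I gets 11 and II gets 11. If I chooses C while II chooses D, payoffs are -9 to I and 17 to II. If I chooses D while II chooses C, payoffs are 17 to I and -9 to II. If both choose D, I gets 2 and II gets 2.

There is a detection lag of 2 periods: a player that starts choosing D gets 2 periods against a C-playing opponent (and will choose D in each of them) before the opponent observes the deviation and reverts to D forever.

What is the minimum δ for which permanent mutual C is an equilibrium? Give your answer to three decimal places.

0.632

Deviating for the 2 undetected periods gains 17−11 = 6 per period over cooperation, then loses 11−2 = 9 per period forever once punishment starts.
Gain: 6(1 + δ + … + δ^1); loss: 9·δ^2/(1−δ).
No profitable deviation ⇔ 6(1−δ^2) ≤ 9·δ^2, i.e. δ^2 ≥ 6/(6+9) = 2/5.
Hence δ ≥ (2/5)^(1/2) ≈ 0.632.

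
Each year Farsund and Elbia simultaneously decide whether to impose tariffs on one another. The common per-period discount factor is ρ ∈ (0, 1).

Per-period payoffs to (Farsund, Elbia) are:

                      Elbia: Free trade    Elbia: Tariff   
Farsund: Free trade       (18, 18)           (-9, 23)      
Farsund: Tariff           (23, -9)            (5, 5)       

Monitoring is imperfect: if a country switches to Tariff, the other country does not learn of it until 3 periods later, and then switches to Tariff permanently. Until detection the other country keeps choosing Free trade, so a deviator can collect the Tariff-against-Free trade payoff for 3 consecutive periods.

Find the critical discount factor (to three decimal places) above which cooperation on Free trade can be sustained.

0.652

The best deviation is to choose Tariff for all 3 undetected periods, earning 23 each, then 5 forever once detected.
Deviation value: 23(1−ρ^3)/(1−ρ) + 5ρ^3/(1−ρ); cooperation value: 18/(1−ρ).
IC: 18 ≥ 23(1−ρ^3) + 5ρ^3 = 23 − 18ρ^3.
So ρ^3 ≥ 5/18, giving ρ ≥ (5/18)^(1/3) ≈ 0.652.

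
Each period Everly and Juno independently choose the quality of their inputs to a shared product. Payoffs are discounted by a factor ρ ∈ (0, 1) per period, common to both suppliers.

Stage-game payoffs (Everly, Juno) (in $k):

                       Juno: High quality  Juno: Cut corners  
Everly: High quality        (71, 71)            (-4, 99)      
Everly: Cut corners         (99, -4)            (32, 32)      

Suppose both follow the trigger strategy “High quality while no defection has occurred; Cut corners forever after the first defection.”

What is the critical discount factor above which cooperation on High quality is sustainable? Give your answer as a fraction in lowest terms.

28/67

One-period gain from deviating is 99 − 71 = 28. The loss is 71 − 32 = 39 in every subsequent period, with present value 39·ρ/(1−ρ).
Deviation is unprofitable when 39·ρ/(1−ρ) ≥ 28, i.e. ρ/(1−ρ) ≥ 28/39.
Equivalently ρ ≥ 28/(28+39) = 28/67.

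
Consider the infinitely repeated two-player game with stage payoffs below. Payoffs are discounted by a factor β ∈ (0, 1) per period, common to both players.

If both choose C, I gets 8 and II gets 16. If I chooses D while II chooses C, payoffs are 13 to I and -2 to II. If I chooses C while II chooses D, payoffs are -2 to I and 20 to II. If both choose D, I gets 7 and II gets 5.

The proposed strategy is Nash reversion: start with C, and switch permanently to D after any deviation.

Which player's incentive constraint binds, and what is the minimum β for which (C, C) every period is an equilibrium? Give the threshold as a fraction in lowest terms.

I's threshold: (13−8)/(13−7) = 5/6.
II's threshold: (20−16)/(20−5) = 4/15.
5/6 > 4/15, so I binds and β* = 5/6.

I; β ≥ 5/6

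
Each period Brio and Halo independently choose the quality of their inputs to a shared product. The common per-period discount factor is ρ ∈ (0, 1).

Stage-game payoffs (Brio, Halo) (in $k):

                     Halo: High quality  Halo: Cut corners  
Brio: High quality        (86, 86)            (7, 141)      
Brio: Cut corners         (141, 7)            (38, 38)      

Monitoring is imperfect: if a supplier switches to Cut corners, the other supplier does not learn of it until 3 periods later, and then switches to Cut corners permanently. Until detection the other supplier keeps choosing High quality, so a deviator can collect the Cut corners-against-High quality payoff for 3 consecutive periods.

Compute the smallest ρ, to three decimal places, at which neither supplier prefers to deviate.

0.811

A deviator earns 141 for 3 periods, then 38 forever; cooperating earns 86 forever. Multiplying the IC by (1−ρ):
86 ≥ 141(1−ρ^3) + 38ρ^3, so 103·ρ^3 ≥ 55 and ρ^3 ≥ 55/103.
ρ ≥ (55/103)^(1/3) ≈ 0.811.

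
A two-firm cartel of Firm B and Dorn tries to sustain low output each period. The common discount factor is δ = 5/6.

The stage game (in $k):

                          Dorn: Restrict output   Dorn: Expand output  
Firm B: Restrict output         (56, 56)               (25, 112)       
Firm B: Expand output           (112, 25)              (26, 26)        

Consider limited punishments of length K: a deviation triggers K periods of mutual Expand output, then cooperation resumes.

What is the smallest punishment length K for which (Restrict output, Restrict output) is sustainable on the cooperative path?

IC: δ(1−δ^K)/(1−δ) ≥ (112−56)/(56−26) = 28/15.
With δ = 5/6: need 1 − δ^K ≥ 28/15·(1−5/6)/(5/6), i.e. δ^K ≤ 0.6267.
Since (5/6)^2 = 0.6944 and (5/6)^3 = 0.5787, the smallest such K is 3.

3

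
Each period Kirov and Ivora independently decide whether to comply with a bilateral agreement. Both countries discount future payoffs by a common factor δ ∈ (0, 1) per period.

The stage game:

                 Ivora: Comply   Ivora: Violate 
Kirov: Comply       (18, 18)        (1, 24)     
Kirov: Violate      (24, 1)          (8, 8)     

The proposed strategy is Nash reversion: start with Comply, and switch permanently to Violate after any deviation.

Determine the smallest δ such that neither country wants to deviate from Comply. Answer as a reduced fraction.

One-period gain from deviating is 24 − 18 = 6. The loss is 18 − 8 = 10 in every subsequent period, with present value 10·δ/(1−δ).
Deviation is unprofitable when 10·δ/(1−δ) ≥ 6, i.e. δ/(1−δ) ≥ 3/5.
Equivalently δ ≥ 6/(6+10) = 3/8.

3/8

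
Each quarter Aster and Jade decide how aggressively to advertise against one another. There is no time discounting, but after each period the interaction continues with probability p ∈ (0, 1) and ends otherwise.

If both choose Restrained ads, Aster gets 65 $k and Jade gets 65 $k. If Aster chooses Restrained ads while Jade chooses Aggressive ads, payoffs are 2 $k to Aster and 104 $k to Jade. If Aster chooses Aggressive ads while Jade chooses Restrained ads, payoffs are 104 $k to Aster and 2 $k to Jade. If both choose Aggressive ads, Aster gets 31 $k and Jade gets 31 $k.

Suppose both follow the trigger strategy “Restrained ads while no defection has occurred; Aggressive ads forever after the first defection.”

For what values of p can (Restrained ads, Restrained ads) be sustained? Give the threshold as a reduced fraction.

39/73

Expected cooperation value is 65 + p·65 + p²·65 + … = 65/(1−p); deviation gives 104 + p·31/(1−p).
65 ≥ 104(1−p) + 31p ⇒ 73p ≥ 39 ⇒ p ≥ 39/73.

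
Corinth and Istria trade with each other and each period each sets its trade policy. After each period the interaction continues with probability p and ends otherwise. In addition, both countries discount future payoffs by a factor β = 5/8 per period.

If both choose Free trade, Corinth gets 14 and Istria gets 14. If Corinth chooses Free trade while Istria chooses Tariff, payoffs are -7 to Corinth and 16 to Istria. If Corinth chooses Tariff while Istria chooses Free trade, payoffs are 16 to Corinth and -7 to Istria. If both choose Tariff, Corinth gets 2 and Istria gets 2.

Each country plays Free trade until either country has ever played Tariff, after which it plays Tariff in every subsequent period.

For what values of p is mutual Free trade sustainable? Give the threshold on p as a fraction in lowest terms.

8/35

With continuation probability p and discount β, the effective per-period discount factor is βp.
Grim-trigger IC: βp ≥ (16−14)/(16−2) = 1/7.
So p ≥ (1/7)/(5/8) = 8/35.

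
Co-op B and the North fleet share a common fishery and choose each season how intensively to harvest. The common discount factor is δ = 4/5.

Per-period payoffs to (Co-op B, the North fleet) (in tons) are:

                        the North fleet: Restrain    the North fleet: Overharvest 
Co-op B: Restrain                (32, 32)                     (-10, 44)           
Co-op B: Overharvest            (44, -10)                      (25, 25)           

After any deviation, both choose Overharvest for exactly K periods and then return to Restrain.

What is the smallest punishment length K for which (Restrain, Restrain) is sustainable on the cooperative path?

IC: δ(1−δ^K)/(1−δ) ≥ (44−32)/(32−25) = 12/7.
With δ = 4/5: need 1 − δ^K ≥ 12/7·(1−4/5)/(4/5), i.e. δ^K ≤ 0.5714.
Since (4/5)^2 = 0.6400 and (4/5)^3 = 0.5120, the smallest such K is 3.

3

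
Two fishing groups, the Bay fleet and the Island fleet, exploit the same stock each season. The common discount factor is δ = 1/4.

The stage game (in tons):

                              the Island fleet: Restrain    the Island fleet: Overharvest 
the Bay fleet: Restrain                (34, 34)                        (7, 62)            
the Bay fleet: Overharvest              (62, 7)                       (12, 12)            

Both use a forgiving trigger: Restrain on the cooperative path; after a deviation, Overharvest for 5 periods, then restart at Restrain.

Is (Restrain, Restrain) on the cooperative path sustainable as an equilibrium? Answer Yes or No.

A one-shot deviation gives 62 now, then 12 for 5 periods, then back to 34.
Gain from deviating: (62−34) today; loss: (34−12) in each of the next 5 periods.
No-deviation condition: (34−12)(δ+…+δ^5) ≥ 62−34, i.e. δ+…+δ^5 ≥ 14/11.
At δ = 1/4: δ+…+δ^5 = 0.3330 < 1.2727.
So cooperation is not sustainable.

No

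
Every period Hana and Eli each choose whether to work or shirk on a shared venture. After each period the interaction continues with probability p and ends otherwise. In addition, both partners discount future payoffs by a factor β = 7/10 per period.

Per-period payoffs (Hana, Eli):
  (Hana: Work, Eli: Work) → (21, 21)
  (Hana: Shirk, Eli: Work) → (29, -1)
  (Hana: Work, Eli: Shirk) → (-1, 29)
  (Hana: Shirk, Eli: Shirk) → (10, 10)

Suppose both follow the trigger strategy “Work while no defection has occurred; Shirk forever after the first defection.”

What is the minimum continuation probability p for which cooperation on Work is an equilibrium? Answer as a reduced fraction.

80/133

With continuation probability p and discount β, the effective per-period discount factor is βp.
Grim-trigger IC: βp ≥ (29−21)/(29−10) = 8/19.
So p ≥ (8/19)/(7/10) = 80/133.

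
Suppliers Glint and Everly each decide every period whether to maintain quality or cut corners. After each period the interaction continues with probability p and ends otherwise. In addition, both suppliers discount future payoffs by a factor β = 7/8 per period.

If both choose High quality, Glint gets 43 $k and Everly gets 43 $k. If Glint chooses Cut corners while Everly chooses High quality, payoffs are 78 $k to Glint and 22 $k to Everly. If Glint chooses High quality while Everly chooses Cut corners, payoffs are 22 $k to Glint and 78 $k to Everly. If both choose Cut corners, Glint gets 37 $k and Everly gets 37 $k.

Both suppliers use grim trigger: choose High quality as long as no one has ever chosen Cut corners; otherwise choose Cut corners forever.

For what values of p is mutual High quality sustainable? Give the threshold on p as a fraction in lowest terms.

With continuation probability p and discount β, the effective per-period discount factor is βp.
Grim-trigger IC: βp ≥ (78−43)/(78−37) = 35/41.
So p ≥ (35/41)/(7/8) = 40/41.

40/41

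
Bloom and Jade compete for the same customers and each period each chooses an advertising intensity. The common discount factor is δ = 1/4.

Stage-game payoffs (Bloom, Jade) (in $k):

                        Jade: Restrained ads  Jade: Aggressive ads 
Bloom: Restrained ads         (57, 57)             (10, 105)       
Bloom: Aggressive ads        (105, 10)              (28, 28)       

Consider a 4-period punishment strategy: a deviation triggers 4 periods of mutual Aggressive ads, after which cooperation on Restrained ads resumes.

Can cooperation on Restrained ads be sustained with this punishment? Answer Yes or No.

Comparing payoff streams over the 5 periods until play realigns: cooperate → 57(1+δ+…+δ^4); deviate → 105 + 28(δ+…+δ^4).
Cooperation is sustained iff (57−28)(δ+…+δ^4) ≥ 105−57.
δ+…+δ^4 = 1/4·(1−(1/4)^4)/(1−1/4) = 0.3320, and (105−57)/(57−28) = 1.6552.
0.3320 < 1.6552, so cooperation is not sustainable.

No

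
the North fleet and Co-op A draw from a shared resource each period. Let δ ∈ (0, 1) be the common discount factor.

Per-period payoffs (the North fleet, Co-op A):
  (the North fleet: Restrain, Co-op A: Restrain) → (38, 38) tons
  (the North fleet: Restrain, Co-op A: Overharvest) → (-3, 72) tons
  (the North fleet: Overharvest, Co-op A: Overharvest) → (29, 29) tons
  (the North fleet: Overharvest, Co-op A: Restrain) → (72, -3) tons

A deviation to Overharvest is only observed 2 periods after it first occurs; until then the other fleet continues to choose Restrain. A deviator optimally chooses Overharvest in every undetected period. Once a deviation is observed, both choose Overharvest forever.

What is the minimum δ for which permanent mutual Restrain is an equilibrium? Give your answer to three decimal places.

The best deviation is to choose Overharvest for all 2 undetected periods, earning 72 each, then 29 forever once detected.
Deviation value: 72(1−δ^2)/(1−δ) + 29δ^2/(1−δ); cooperation value: 38/(1−δ).
IC: 38 ≥ 72(1−δ^2) + 29δ^2 = 72 − 43δ^2.
So δ^2 ≥ 34/43, giving δ ≥ (34/43)^(1/2) ≈ 0.889.

0.889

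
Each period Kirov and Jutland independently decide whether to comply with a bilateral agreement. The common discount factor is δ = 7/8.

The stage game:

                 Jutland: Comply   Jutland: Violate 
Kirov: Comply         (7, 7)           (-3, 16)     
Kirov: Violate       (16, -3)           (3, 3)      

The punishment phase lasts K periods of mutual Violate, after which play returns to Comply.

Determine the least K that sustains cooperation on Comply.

IC: δ(1−δ^K)/(1−δ) ≥ (16−7)/(7−3) = 9/4.
With δ = 7/8: need 1 − δ^K ≥ 9/4·(1−7/8)/(7/8), i.e. δ^K ≤ 0.6786.
Since (7/8)^2 = 0.7656 and (7/8)^3 = 0.6699, the smallest such K is 3.

3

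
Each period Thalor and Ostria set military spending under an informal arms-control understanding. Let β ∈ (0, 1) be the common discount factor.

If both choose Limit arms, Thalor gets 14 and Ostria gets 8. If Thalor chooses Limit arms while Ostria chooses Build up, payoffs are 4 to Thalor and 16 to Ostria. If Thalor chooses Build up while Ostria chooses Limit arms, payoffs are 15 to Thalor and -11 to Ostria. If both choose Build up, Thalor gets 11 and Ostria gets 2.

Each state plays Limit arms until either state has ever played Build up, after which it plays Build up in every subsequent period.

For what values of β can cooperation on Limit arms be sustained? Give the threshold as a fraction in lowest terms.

4/7

Thalor: cooperation gives 14 each period; deviation gives 15 once then 11 forever.
  14/(1−β) ≥ 15 + 11β/(1−β) ⇒ β ≥ 1/4.
Ostria: cooperation gives 8 each period; deviation gives 16 once then 2 forever.
  β ≥ 8/14 = 4/7.
Both must hold, so the binding constraint is Ostria's: β ≥ 4/7.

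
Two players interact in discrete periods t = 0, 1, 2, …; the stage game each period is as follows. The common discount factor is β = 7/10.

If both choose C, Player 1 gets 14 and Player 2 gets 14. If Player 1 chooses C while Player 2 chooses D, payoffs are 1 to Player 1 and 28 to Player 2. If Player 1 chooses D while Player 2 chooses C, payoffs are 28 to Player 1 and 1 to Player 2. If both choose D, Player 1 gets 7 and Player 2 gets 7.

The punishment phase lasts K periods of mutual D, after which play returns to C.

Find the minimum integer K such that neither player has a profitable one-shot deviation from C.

No profitable deviation requires (14−7)(β+…+β^K) ≥ 28−14, i.e. β+…+β^K ≥ 2 ≈ 2.0000.
With β = 7/10, the partial sums are K=1: 0.7000, K=2: 1.1900, K=3: 1.5330, K=4: 1.7731, K=5: 1.9412, K=6: 2.0588.
K = 6 is the first length at which the sum reaches 2.0000.

6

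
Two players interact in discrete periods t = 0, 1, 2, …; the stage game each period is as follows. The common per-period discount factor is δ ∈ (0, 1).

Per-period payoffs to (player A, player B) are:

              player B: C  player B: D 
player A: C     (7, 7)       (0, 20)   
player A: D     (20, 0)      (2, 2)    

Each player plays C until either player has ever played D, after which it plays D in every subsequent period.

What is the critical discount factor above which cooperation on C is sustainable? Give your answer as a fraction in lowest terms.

Cooperation forever yields 7 each period: 7/(1−δ).
Deviating yields 20 once, then 2 forever: 20 + 2δ/(1−δ).
No profitable deviation requires 7/(1−δ) ≥ 20 + 2δ/(1−δ).
Multiplying by (1−δ): 7 ≥ 20(1−δ) + 2δ = 20 − 18δ.
So 18δ ≥ 13, i.e. δ ≥ 13/18.

13/18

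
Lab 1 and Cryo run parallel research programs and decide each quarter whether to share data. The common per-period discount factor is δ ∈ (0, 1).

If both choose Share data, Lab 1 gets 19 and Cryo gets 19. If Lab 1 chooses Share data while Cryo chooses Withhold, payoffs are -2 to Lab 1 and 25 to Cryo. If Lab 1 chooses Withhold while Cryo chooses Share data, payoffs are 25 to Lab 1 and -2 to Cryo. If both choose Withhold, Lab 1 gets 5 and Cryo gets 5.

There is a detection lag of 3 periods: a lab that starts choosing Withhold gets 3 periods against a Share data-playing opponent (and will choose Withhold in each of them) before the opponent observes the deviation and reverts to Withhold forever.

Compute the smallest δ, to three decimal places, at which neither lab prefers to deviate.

0.669

Deviating for the 3 undetected periods gains 25−19 = 6 per period over cooperation, then loses 19−5 = 14 per period forever once punishment starts.
Gain: 6(1 + δ + … + δ^2); loss: 14·δ^3/(1−δ).
No profitable deviation ⇔ 6(1−δ^3) ≤ 14·δ^3, i.e. δ^3 ≥ 6/(6+14) = 3/10.
Hence δ ≥ (3/10)^(1/3) ≈ 0.669.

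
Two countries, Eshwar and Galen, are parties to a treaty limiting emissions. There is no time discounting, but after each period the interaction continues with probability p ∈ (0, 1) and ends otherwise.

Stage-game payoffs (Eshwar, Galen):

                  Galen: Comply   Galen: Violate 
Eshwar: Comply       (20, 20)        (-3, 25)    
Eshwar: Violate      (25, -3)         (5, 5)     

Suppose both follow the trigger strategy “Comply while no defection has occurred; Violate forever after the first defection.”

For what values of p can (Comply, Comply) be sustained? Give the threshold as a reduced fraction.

1/4

With no time discounting, the continuation probability p plays the role of the discount factor.
Grim-trigger IC: 20/(1−p) ≥ 25 + 5p/(1−p) ⇒ p ≥ (25−20)/(25−5) = 1/4.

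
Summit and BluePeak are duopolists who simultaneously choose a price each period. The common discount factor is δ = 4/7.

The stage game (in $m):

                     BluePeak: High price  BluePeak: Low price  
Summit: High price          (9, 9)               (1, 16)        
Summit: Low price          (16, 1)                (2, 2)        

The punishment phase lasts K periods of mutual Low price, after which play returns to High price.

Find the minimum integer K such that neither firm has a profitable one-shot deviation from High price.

No profitable deviation requires (9−2)(δ+…+δ^K) ≥ 16−9, i.e. δ+…+δ^K ≥ 1 ≈ 1.0000.
With δ = 4/7, the partial sums are K=1: 0.5714, K=2: 0.8980, K=3: 1.0845.
K = 3 is the first length at which the sum reaches 1.0000.

3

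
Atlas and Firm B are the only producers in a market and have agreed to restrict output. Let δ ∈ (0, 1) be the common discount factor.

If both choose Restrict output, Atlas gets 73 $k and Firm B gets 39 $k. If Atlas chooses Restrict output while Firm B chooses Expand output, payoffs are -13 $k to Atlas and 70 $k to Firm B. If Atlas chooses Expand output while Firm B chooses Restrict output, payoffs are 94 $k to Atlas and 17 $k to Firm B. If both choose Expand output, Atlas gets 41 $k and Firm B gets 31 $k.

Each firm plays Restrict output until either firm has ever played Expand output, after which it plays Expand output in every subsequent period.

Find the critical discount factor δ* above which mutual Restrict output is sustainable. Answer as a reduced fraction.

For Atlas: deviation gain 94−73 = 21, per-period punishment loss 73−41 = 32. IC gives δ ≥ 21/53.
For Firm B: gain 31, loss 8 per period, so δ ≥ 31/39.
The tighter constraint is Firm B's, so cooperation needs δ ≥ 31/39.

31/39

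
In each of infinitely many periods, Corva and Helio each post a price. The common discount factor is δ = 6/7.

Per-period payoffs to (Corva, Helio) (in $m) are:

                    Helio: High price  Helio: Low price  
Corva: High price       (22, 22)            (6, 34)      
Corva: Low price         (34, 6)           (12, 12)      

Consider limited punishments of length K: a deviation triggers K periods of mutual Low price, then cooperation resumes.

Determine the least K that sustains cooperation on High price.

2

No profitable deviation requires (22−12)(δ+…+δ^K) ≥ 34−22, i.e. δ+…+δ^K ≥ 6/5 ≈ 1.2000.
With δ = 6/7, the partial sums are K=1: 0.8571, K=2: 1.5918.
K = 2 is the first length at which the sum reaches 1.2000.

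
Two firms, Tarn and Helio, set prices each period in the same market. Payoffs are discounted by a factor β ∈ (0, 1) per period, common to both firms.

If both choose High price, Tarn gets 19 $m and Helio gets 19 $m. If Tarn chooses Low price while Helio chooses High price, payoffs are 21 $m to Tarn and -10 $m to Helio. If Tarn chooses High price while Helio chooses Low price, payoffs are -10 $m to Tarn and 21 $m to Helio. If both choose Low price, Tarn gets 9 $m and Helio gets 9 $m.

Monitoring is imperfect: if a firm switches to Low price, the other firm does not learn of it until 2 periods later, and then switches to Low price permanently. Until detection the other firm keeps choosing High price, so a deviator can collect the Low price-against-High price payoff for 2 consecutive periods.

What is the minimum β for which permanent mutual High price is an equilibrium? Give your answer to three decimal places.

0.408

Deviating for the 2 undetected periods gains 21−19 = 2 per period over cooperation, then loses 19−9 = 10 per period forever once punishment starts.
Gain: 2(1 + β + … + β^1); loss: 10·β^2/(1−β).
No profitable deviation ⇔ 2(1−β^2) ≤ 10·β^2, i.e. β^2 ≥ 2/(2+10) = 1/6.
Hence β ≥ (1/6)^(1/2) ≈ 0.408.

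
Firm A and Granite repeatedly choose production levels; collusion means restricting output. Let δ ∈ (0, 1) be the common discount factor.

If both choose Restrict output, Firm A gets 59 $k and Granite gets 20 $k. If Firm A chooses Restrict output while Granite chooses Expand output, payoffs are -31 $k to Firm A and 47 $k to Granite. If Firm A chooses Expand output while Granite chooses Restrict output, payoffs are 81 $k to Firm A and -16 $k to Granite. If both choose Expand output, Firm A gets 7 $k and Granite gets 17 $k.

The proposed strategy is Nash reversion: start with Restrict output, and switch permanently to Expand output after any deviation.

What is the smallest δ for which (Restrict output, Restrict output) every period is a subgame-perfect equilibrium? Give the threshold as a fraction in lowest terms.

Firm A: cooperation gives 59 each period; deviation gives 81 once then 7 forever.
  59/(1−δ) ≥ 81 + 7δ/(1−δ) ⇒ δ ≥ 22/74 = 11/37.
Granite: cooperation gives 20 each period; deviation gives 47 once then 17 forever.
  δ ≥ 27/30 = 9/10.
Both must hold, so the binding constraint is Granite's: δ ≥ 9/10.

9/10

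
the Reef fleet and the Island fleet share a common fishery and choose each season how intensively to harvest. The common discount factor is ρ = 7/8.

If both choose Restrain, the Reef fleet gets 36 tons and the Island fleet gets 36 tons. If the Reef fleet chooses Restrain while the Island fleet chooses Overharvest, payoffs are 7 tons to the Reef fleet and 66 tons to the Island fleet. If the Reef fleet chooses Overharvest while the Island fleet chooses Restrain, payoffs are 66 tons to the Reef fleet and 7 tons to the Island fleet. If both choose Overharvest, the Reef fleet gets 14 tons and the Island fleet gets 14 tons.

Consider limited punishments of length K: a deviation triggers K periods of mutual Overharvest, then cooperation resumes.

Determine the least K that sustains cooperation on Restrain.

2

IC: ρ(1−ρ^K)/(1−ρ) ≥ (66−36)/(36−14) = 15/11.
With ρ = 7/8: need 1 − ρ^K ≥ 15/11·(1−7/8)/(7/8), i.e. ρ^K ≤ 0.8052.
Since (7/8)^1 = 0.8750 and (7/8)^2 = 0.7656, the smallest such K is 2.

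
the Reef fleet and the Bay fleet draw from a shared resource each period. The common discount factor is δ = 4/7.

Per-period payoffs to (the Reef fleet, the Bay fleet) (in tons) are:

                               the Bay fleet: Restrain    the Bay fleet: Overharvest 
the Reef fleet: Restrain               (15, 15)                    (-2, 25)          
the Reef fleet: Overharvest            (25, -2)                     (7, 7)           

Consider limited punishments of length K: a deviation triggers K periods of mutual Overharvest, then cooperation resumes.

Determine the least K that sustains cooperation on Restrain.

No profitable deviation requires (15−7)(δ+…+δ^K) ≥ 25−15, i.e. δ+…+δ^K ≥ 5/4 ≈ 1.2500.
With δ = 4/7, the partial sums are K=1: 0.5714, K=2: 0.8980, K=3: 1.0845, K=4: 1.1912, K=5: 1.2521.
K = 5 is the first length at which the sum reaches 1.2500.

5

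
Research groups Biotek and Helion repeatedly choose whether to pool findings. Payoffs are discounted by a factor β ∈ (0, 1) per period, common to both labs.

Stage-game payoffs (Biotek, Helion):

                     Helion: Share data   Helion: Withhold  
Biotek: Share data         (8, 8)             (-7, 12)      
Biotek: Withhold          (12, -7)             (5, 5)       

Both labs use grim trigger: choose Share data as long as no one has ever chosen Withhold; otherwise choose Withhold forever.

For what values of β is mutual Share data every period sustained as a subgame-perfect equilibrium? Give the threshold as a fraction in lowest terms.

Cooperation forever yields 8 each period: 8/(1−β).
Deviating yields 12 once, then 5 forever: 12 + 5β/(1−β).
No profitable deviation requires 8/(1−β) ≥ 12 + 5β/(1−β).
Multiplying by (1−β): 8 ≥ 12(1−β) + 5β = 12 − 7β.
So 7β ≥ 4, i.e. β ≥ 4/7.

4/7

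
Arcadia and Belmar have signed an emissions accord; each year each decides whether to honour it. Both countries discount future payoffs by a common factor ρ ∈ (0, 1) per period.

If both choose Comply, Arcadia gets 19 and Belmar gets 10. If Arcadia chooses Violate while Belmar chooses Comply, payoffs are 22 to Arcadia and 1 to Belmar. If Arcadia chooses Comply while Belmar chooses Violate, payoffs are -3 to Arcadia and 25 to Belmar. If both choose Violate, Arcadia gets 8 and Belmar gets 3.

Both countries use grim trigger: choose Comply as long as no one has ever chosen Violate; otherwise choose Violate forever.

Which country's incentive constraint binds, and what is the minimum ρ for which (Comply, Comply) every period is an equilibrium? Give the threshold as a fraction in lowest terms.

For Arcadia: deviation gain 22−19 = 3, per-period punishment loss 19−8 = 11. IC gives ρ ≥ 3/14.
For Belmar: gain 15, loss 7 per period, so ρ ≥ 15/22.
The tighter constraint is Belmar's, so cooperation needs ρ ≥ 15/22.

Belmar; ρ ≥ 15/22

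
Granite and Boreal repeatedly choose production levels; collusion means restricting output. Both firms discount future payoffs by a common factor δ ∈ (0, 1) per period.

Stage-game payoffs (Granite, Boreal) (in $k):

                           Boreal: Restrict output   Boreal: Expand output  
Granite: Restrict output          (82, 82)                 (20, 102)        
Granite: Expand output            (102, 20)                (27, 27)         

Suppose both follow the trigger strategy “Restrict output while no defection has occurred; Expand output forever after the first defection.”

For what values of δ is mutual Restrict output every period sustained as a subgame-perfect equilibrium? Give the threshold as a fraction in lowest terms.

82/(1−δ) ≥ 102 + 27δ/(1−δ)
82 ≥ 102 − 75δ
δ ≥ 20/75 = 4/15.

4/15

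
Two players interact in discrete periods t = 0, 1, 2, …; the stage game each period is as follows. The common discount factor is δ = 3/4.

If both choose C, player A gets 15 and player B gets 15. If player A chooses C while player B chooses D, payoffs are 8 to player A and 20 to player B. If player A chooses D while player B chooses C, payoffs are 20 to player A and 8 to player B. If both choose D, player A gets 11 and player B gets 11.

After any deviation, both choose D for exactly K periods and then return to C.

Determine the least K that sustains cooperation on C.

No profitable deviation requires (15−11)(δ+…+δ^K) ≥ 20−15, i.e. δ+…+δ^K ≥ 5/4 ≈ 1.2500.
With δ = 3/4, the partial sums are K=1: 0.7500, K=2: 1.3125.
K = 2 is the first length at which the sum reaches 1.2500.

2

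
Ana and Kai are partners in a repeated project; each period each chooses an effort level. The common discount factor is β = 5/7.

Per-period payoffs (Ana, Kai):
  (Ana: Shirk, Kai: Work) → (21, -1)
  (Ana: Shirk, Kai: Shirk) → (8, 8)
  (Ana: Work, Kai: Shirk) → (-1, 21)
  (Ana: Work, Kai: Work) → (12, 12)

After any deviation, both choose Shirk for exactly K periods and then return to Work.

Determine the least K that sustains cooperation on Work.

No profitable deviation requires (12−8)(β+…+β^K) ≥ 21−12, i.e. β+…+β^K ≥ 9/4 ≈ 2.2500.
With β = 5/7, the partial sums are K=1: 0.7143, K=2: 1.2245, …, K=5: 2.0352, K=6: 2.1680, K=7: 2.2628.
K = 7 is the first length at which the sum reaches 2.2500.

7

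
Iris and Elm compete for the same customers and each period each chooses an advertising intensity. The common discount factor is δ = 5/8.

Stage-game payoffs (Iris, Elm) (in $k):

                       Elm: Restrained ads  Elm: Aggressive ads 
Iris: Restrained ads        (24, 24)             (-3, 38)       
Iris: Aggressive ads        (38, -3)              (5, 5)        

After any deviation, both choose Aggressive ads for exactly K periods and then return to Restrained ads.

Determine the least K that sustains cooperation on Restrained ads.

IC: δ(1−δ^K)/(1−δ) ≥ (38−24)/(24−5) = 14/19.
With δ = 5/8: need 1 − δ^K ≥ 14/19·(1−5/8)/(5/8), i.e. δ^K ≤ 0.5579.
Since (5/8)^1 = 0.6250 and (5/8)^2 = 0.3906, the smallest such K is 2.

2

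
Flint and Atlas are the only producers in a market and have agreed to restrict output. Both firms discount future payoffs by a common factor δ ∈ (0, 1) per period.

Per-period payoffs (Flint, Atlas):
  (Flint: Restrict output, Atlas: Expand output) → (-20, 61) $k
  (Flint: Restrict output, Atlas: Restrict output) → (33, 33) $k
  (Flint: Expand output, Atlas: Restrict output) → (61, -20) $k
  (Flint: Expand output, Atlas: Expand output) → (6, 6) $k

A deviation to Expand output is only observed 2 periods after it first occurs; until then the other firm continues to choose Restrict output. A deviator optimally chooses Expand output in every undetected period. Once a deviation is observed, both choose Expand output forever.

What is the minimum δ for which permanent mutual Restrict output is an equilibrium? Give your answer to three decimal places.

The best deviation is to choose Expand output for all 2 undetected periods, earning 61 each, then 6 forever once detected.
Deviation value: 61(1−δ^2)/(1−δ) + 6δ^2/(1−δ); cooperation value: 33/(1−δ).
IC: 33 ≥ 61(1−δ^2) + 6δ^2 = 61 − 55δ^2.
So δ^2 ≥ 28/55, giving δ ≥ (28/55)^(1/2) ≈ 0.714.

0.714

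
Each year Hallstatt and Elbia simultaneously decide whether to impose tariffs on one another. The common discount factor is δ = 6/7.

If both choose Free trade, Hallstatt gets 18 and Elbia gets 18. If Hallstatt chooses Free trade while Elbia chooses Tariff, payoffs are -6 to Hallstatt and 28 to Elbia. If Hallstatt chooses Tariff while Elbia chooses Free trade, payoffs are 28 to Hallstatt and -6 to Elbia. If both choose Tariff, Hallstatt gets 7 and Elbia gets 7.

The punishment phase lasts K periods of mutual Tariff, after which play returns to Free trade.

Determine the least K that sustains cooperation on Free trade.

2

No profitable deviation requires (18−7)(δ+…+δ^K) ≥ 28−18, i.e. δ+…+δ^K ≥ 10/11 ≈ 0.9091.
With δ = 6/7, the partial sums are K=1: 0.8571, K=2: 1.5918.
K = 2 is the first length at which the sum reaches 0.9091.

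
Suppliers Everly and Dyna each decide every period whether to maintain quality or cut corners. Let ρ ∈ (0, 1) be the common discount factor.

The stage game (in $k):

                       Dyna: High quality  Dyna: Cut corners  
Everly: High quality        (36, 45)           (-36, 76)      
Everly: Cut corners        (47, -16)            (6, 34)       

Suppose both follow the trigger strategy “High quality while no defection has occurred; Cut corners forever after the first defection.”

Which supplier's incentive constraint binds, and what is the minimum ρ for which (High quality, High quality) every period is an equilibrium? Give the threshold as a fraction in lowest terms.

Dyna; ρ ≥ 31/42

For Everly: deviation gain 47−36 = 11, per-period punishment loss 36−6 = 30. IC gives ρ ≥ 11/41.
For Dyna: gain 31, loss 11 per period, so ρ ≥ 31/42.
The tighter constraint is Dyna's, so cooperation needs ρ ≥ 31/42.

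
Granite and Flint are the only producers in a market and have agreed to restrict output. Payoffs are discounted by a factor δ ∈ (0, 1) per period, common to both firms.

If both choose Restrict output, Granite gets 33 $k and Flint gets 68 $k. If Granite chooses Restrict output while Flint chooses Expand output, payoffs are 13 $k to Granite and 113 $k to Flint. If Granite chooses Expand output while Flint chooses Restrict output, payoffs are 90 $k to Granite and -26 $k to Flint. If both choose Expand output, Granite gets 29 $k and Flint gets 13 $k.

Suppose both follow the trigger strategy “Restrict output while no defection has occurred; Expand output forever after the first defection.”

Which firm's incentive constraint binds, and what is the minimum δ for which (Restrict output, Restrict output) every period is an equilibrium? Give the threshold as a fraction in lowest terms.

Granite; δ ≥ 57/61

Granite: cooperation gives 33 each period; deviation gives 90 once then 29 forever.
  33/(1−δ) ≥ 90 + 29δ/(1−δ) ⇒ δ ≥ 57/61.
Flint: cooperation gives 68 each period; deviation gives 113 once then 13 forever.
  δ ≥ 45/100 = 9/20.
Both must hold, so the binding constraint is Granite's: δ ≥ 57/61.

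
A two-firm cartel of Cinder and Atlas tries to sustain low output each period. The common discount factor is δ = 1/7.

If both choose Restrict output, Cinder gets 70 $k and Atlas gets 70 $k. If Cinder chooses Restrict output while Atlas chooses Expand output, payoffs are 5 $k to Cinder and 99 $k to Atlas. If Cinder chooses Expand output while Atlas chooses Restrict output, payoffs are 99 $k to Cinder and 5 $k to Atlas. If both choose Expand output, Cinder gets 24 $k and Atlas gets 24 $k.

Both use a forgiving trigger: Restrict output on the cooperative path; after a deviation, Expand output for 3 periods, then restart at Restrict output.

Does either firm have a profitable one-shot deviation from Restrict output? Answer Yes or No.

Yes

IC: δ+…+δ^3 ≥ (99−70)/(70−24) = 29/46.
At δ = 1/7: partial sum = 0.1662 < 0.6304. Cooperation not sustainable.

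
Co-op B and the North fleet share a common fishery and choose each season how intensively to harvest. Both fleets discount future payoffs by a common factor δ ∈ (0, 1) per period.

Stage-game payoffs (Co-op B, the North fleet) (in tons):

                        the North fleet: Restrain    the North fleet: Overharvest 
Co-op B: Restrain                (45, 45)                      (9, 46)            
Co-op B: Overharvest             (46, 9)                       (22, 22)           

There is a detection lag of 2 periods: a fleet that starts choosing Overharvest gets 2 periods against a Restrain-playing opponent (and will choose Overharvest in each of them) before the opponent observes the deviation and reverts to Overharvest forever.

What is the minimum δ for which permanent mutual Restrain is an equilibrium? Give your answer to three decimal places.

The best deviation is to choose Overharvest for all 2 undetected periods, earning 46 each, then 22 forever once detected.
Deviation value: 46(1−δ^2)/(1−δ) + 22δ^2/(1−δ); cooperation value: 45/(1−δ).
IC: 45 ≥ 46(1−δ^2) + 22δ^2 = 46 − 24δ^2.
So δ^2 ≥ 1/24, giving δ ≥ (1/24)^(1/2) ≈ 0.204.

0.204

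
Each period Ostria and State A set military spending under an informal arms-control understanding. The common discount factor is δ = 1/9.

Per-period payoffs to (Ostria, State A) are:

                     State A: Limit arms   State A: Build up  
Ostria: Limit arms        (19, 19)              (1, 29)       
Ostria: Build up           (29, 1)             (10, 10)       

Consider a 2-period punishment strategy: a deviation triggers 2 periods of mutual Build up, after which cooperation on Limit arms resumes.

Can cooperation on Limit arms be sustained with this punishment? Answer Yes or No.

IC: δ+…+δ^2 ≥ (29−19)/(19−10) = 10/9.
At δ = 1/9: partial sum = 0.1235 < 1.1111. Cooperation not sustainable.

No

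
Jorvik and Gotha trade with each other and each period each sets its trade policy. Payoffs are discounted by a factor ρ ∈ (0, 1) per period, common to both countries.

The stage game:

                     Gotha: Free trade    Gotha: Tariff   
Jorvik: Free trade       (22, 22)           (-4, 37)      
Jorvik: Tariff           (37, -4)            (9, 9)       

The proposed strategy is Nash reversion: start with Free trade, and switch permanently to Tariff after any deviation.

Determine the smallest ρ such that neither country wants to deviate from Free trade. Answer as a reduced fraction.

Under grim trigger the critical discount factor is (T−C)/(T−P) with T = 37, C = 22, P = 9.
ρ* = (37−22)/(37−9) = 15/28.

15/28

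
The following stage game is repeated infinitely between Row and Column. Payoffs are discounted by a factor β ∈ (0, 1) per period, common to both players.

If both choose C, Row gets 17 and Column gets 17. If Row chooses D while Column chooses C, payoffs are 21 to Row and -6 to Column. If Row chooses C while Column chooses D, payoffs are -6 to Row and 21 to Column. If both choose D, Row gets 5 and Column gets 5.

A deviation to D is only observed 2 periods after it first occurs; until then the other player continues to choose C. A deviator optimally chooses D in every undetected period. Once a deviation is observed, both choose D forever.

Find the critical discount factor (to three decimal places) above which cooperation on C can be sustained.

A deviator earns 21 for 2 periods, then 5 forever; cooperating earns 17 forever. Multiplying the IC by (1−β):
17 ≥ 21(1−β^2) + 5β^2, so 16·β^2 ≥ 4 and β^2 ≥ 1/4.
β ≥ (1/4)^(1/2) ≈ 0.500.

0.500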